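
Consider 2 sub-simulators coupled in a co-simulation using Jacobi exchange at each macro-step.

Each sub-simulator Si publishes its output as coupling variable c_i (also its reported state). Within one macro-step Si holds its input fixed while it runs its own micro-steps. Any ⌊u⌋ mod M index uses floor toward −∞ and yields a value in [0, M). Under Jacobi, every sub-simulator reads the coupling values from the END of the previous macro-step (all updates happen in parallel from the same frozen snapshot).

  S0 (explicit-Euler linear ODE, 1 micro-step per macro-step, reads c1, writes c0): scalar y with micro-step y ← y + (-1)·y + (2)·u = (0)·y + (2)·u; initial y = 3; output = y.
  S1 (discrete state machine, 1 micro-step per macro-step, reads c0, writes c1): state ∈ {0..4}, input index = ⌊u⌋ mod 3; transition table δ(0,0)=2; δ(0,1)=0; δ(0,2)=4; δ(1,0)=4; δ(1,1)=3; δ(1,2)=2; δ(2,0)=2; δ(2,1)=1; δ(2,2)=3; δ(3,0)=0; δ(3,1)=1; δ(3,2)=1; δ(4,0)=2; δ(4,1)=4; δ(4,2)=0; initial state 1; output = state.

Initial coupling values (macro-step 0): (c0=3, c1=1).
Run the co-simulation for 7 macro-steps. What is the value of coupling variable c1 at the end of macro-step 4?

macro 1: S0 reads c1=1 → after 1×micro: 2; S1 reads c0=3 → after 1×micro: 4 ⇒ (c0=2, c1=4)
macro 2: S0 reads c1=4 → after 1×micro: 8; S1 reads c0=2 → after 1×micro: 0 ⇒ (c0=8, c1=0)
macro 3: S0 reads c1=0 → after 1×micro: 0; S1 reads c0=8 → after 1×micro: 4 ⇒ (c0=0, c1=4)
macro 4: S0 reads c1=4 → after 1×micro: 8; S1 reads c0=0 → after 1×micro: 2 ⇒ (c0=8, c1=2)
macro 5: S0 reads c1=2 → after 1×micro: 4; S1 reads c0=8 → after 1×micro: 3 ⇒ (c0=4, c1=3)
macro 6: S0 reads c1=3 → after 1×micro: 6; S1 reads c0=4 → after 1×micro: 1 ⇒ (c0=6, c1=1)
macro 7: S0 reads c1=1 → after 1×micro: 2; S1 reads c0=6 → after 1×micro: 4 ⇒ (c0=2, c1=4)

c1 at macro-step 4 = 2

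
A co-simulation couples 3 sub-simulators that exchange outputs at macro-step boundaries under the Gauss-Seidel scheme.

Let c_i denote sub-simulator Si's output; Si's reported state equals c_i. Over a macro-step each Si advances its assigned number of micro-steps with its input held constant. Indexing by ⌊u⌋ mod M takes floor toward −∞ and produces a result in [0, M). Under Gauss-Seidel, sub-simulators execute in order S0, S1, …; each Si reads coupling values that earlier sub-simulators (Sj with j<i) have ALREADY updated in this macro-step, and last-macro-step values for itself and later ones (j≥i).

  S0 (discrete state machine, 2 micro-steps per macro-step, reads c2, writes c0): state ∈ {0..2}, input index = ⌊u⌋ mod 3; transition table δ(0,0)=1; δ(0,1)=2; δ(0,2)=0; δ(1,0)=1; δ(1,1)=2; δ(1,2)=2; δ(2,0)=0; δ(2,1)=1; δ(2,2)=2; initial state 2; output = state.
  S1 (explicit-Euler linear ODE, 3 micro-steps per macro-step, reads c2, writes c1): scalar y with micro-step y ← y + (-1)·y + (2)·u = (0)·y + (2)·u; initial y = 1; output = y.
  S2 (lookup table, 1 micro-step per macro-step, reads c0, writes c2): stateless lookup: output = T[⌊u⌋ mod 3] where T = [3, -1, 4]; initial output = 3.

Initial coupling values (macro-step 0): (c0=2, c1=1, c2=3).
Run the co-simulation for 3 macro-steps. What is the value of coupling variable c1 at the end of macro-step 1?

c1 at macro-step 1 = 6

macro 1: S0 reads c2=3 → after 2×micro: 1; S1 reads c2=3 → after 3×micro: 6; S2 reads c0=1 → after 1×micro: -1 ⇒ (c0=1, c1=6, c2=-1)
macro 2: S0 reads c2=-1 → after 2×micro: 2; S1 reads c2=-1 → after 3×micro: -2; S2 reads c0=2 → after 1×micro: 4 ⇒ (c0=2, c1=-2, c2=4)
macro 3: S0 reads c2=4 → after 2×micro: 2; S1 reads c2=4 → after 3×micro: 8; S2 reads c0=2 → after 1×micro: 4 ⇒ (c0=2, c1=8, c2=4)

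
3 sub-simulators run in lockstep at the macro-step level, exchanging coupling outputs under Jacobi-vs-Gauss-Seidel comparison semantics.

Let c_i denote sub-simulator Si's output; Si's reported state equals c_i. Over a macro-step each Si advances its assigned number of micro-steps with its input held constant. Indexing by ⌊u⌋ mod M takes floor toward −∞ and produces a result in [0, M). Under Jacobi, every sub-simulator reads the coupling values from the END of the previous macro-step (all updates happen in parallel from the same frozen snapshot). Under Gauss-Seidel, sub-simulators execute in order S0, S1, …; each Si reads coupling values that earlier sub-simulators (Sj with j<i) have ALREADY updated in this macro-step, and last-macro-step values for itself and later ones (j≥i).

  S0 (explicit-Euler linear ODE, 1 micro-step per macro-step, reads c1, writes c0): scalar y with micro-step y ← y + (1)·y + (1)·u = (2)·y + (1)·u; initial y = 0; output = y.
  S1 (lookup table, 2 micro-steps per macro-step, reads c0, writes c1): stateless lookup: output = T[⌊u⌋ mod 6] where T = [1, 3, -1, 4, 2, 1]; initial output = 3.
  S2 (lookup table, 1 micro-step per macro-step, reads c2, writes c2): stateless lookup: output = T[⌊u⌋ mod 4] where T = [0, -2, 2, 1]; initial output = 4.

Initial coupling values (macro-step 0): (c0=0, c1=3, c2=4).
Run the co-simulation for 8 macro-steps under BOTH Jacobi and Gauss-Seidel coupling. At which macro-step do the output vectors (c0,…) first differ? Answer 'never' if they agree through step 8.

first divergence at macro-step: 1

[Jacobi] macro 1: S0 reads c1=3 → after 1×micro: 3; S1 reads c0=0 → after 2×micro: 1; S2 reads c2=4 → after 1×micro: 0 ⇒ (c0=3, c1=1, c2=0)
[Jacobi] macro 2: S0 reads c1=1 → after 1×micro: 7; S1 reads c0=3 → after 2×micro: 4; S2 reads c2=0 → after 1×micro: 0 ⇒ (c0=7, c1=4, c2=0)
[Jacobi] macro 3: S0 reads c1=4 → after 1×micro: 18; S1 reads c0=7 → after 2×micro: 3; S2 reads c2=0 → after 1×micro: 0 ⇒ (c0=18, c1=3, c2=0)
[Jacobi] macro 4: S0 reads c1=3 → after 1×micro: 39; S1 reads c0=18 → after 2×micro: 1; S2 reads c2=0 → after 1×micro: 0 ⇒ (c0=39, c1=1, c2=0)
[Jacobi] macro 5: S0 reads c1=1 → after 1×micro: 79; S1 reads c0=39 → after 2×micro: 4; S2 reads c2=0 → after 1×micro: 0 ⇒ (c0=79, c1=4, c2=0)
[Jacobi] macro 6: S0 reads c1=4 → after 1×micro: 162; S1 reads c0=79 → after 2×micro: 3; S2 reads c2=0 → after 1×micro: 0 ⇒ (c0=162, c1=3, c2=0)
[Jacobi] macro 7: S0 reads c1=3 → after 1×micro: 327; S1 reads c0=162 → after 2×micro: 1; S2 reads c2=0 → after 1×micro: 0 ⇒ (c0=327, c1=1, c2=0)
[Jacobi] macro 8: S0 reads c1=1 → after 1×micro: 655; S1 reads c0=327 → after 2×micro: 4; S2 reads c2=0 → after 1×micro: 0 ⇒ (c0=655, c1=4, c2=0)
[Gauss-Seidel] macro 1: S0 reads c1=3 → after 1×micro: 3; S1 reads c0=3 → after 2×micro: 4; S2 reads c2=4 → after 1×micro: 0 ⇒ (c0=3, c1=4, c2=0)
[Gauss-Seidel] macro 2: S0 reads c1=4 → after 1×micro: 10; S1 reads c0=10 → after 2×micro: 2; S2 reads c2=0 → after 1×micro: 0 ⇒ (c0=10, c1=2, c2=0)
[Gauss-Seidel] macro 3: S0 reads c1=2 → after 1×micro: 22; S1 reads c0=22 → after 2×micro: 2; S2 reads c2=0 → after 1×micro: 0 ⇒ (c0=22, c1=2, c2=0)
[Gauss-Seidel] macro 4: S0 reads c1=2 → after 1×micro: 46; S1 reads c0=46 → after 2×micro: 2; S2 reads c2=0 → after 1×micro: 0 ⇒ (c0=46, c1=2, c2=0)
[Gauss-Seidel] macro 5: S0 reads c1=2 → after 1×micro: 94; S1 reads c0=94 → after 2×micro: 2; S2 reads c2=0 → after 1×micro: 0 ⇒ (c0=94, c1=2, c2=0)
[Gauss-Seidel] macro 6: S0 reads c1=2 → after 1×micro: 190; S1 reads c0=190 → after 2×micro: 2; S2 reads c2=0 → after 1×micro: 0 ⇒ (c0=190, c1=2, c2=0)
[Gauss-Seidel] macro 7: S0 reads c1=2 → after 1×micro: 382; S1 reads c0=382 → after 2×micro: 2; S2 reads c2=0 → after 1×micro: 0 ⇒ (c0=382, c1=2, c2=0)
[Gauss-Seidel] macro 8: S0 reads c1=2 → after 1×micro: 766; S1 reads c0=766 → after 2×micro: 2; S2 reads c2=0 → after 1×micro: 0 ⇒ (c0=766, c1=2, c2=0)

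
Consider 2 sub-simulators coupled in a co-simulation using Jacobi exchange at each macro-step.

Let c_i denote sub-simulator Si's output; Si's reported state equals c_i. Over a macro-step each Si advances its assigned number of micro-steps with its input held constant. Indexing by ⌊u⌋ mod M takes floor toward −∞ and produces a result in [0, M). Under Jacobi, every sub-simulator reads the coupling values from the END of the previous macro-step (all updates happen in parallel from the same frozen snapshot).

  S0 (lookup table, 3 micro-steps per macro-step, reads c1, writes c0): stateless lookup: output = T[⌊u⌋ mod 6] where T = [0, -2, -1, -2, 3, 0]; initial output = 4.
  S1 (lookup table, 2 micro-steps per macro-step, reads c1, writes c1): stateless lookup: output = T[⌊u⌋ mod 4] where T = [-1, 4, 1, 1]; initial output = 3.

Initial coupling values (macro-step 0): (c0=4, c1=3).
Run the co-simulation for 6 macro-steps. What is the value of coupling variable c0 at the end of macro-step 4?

macro 1: S0 reads c1=3 → after 3×micro: -2; S1 reads c1=3 → after 2×micro: 1 ⇒ (c0=-2, c1=1)
macro 2: S0 reads c1=1 → after 3×micro: -2; S1 reads c1=1 → after 2×micro: 4 ⇒ (c0=-2, c1=4)
macro 3: S0 reads c1=4 → after 3×micro: 3; S1 reads c1=4 → after 2×micro: -1 ⇒ (c0=3, c1=-1)
macro 4: S0 reads c1=-1 → after 3×micro: 0; S1 reads c1=-1 → after 2×micro: 1 ⇒ (c0=0, c1=1)
macro 5: S0 reads c1=1 → after 3×micro: -2; S1 reads c1=1 → after 2×micro: 4 ⇒ (c0=-2, c1=4)
macro 6: S0 reads c1=4 → after 3×micro: 3; S1 reads c1=4 → after 2×micro: -1 ⇒ (c0=3, c1=-1)

c0 at macro-step 4 = 0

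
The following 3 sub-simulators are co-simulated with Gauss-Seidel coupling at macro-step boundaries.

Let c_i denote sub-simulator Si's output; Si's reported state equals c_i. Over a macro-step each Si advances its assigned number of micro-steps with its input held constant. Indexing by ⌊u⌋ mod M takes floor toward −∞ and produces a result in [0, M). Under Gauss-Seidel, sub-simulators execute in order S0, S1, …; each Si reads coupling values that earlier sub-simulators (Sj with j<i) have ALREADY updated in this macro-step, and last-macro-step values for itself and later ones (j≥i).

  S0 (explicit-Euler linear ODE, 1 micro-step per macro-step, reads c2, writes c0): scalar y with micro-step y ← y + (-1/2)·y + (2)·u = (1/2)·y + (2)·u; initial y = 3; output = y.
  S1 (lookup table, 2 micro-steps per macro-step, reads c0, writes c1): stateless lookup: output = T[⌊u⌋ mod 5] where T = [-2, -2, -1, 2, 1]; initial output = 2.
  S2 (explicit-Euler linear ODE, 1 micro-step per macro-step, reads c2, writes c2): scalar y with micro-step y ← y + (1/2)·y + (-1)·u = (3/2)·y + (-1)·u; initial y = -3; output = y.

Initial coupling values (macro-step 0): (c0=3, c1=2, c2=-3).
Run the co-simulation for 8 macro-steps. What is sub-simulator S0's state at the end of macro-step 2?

S0 state at macro-step 2 = -21/4

macro 1: S0 reads c2=-3 → after 1×micro: -9/2; S1 reads c0=-9/2 → after 2×micro: -2; S2 reads c2=-3 → after 1×micro: -3/2 ⇒ (c0=-9/2, c1=-2, c2=-3/2)
macro 2: S0 reads c2=-3/2 → after 1×micro: -21/4; S1 reads c0=-21/4 → after 2×micro: 1; S2 reads c2=-3/2 → after 1×micro: -3/4 ⇒ (c0=-21/4, c1=1, c2=-3/4)
macro 3: S0 reads c2=-3/4 → after 1×micro: -33/8; S1 reads c0=-33/8 → after 2×micro: -2; S2 reads c2=-3/4 → after 1×micro: -3/8 ⇒ (c0=-33/8, c1=-2, c2=-3/8)
macro 4: S0 reads c2=-3/8 → after 1×micro: -45/16; S1 reads c0=-45/16 → after 2×micro: -1; S2 reads c2=-3/8 → after 1×micro: -3/16 ⇒ (c0=-45/16, c1=-1, c2=-3/16)
macro 5: S0 reads c2=-3/16 → after 1×micro: -57/32; S1 reads c0=-57/32 → after 2×micro: 2; S2 reads c2=-3/16 → after 1×micro: -3/32 ⇒ (c0=-57/32, c1=2, c2=-3/32)
macro 6: S0 reads c2=-3/32 → after 1×micro: -69/64; S1 reads c0=-69/64 → after 2×micro: 2; S2 reads c2=-3/32 → after 1×micro: -3/64 ⇒ (c0=-69/64, c1=2, c2=-3/64)
macro 7: S0 reads c2=-3/64 → after 1×micro: -81/128; S1 reads c0=-81/128 → after 2×micro: 1; S2 reads c2=-3/64 → after 1×micro: -3/128 ⇒ (c0=-81/128, c1=1, c2=-3/128)
macro 8: S0 reads c2=-3/128 → after 1×micro: -93/256; S1 reads c0=-93/256 → after 2×micro: 1; S2 reads c2=-3/128 → after 1×micro: -3/256 ⇒ (c0=-93/256, c1=1, c2=-3/256)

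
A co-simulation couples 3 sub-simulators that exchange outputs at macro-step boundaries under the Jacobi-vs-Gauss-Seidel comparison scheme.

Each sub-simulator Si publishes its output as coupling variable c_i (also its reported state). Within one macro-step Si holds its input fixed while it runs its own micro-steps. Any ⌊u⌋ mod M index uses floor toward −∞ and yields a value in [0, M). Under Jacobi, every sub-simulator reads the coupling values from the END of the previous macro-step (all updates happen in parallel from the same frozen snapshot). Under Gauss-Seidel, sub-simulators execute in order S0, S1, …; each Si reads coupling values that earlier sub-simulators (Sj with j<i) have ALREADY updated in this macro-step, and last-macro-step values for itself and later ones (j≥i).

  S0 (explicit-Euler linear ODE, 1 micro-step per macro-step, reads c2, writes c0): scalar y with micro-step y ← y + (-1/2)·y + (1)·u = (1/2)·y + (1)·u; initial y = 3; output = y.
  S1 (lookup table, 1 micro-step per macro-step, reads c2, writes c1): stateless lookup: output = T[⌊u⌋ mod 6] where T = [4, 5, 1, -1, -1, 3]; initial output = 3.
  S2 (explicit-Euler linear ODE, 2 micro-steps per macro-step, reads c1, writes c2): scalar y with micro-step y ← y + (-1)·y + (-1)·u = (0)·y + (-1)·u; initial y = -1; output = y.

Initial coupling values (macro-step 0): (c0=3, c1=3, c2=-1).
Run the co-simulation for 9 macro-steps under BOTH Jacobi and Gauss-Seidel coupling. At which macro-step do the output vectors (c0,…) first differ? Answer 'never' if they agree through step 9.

first divergence at macro-step: 2

[Jacobi] macro 1: S0 reads c2=-1 → after 1×micro: 1/2; S1 reads c2=-1 → after 1×micro: 3; S2 reads c1=3 → after 2×micro: -3 ⇒ (c0=1/2, c1=3, c2=-3)
[Jacobi] macro 2: S0 reads c2=-3 → after 1×micro: -11/4; S1 reads c2=-3 → after 1×micro: -1; S2 reads c1=3 → after 2×micro: -3 ⇒ (c0=-11/4, c1=-1, c2=-3)
[Jacobi] macro 3: S0 reads c2=-3 → after 1×micro: -35/8; S1 reads c2=-3 → after 1×micro: -1; S2 reads c1=-1 → after 2×micro: 1 ⇒ (c0=-35/8, c1=-1, c2=1)
[Jacobi] macro 4: S0 reads c2=1 → after 1×micro: -19/16; S1 reads c2=1 → after 1×micro: 5; S2 reads c1=-1 → after 2×micro: 1 ⇒ (c0=-19/16, c1=5, c2=1)
[Jacobi] macro 5: S0 reads c2=1 → after 1×micro: 13/32; S1 reads c2=1 → after 1×micro: 5; S2 reads c1=5 → after 2×micro: -5 ⇒ (c0=13/32, c1=5, c2=-5)
[Jacobi] macro 6: S0 reads c2=-5 → after 1×micro: -307/64; S1 reads c2=-5 → after 1×micro: 5; S2 reads c1=5 → after 2×micro: -5 ⇒ (c0=-307/64, c1=5, c2=-5)
[Jacobi] macro 7: S0 reads c2=-5 → after 1×micro: -947/128; S1 reads c2=-5 → after 1×micro: 5; S2 reads c1=5 → after 2×micro: -5 ⇒ (c0=-947/128, c1=5, c2=-5)
[Jacobi] macro 8: S0 reads c2=-5 → after 1×micro: -2227/256; S1 reads c2=-5 → after 1×micro: 5; S2 reads c1=5 → after 2×micro: -5 ⇒ (c0=-2227/256, c1=5, c2=-5)
[Jacobi] macro 9: S0 reads c2=-5 → after 1×micro: -4787/512; S1 reads c2=-5 → after 1×micro: 5; S2 reads c1=5 → after 2×micro: -5 ⇒ (c0=-4787/512, c1=5, c2=-5)
[Gauss-Seidel] macro 1: S0 reads c2=-1 → after 1×micro: 1/2; S1 reads c2=-1 → after 1×micro: 3; S2 reads c1=3 → after 2×micro: -3 ⇒ (c0=1/2, c1=3, c2=-3)
[Gauss-Seidel] macro 2: S0 reads c2=-3 → after 1×micro: -11/4; S1 reads c2=-3 → after 1×micro: -1; S2 reads c1=-1 → after 2×micro: 1 ⇒ (c0=-11/4, c1=-1, c2=1)
[Gauss-Seidel] macro 3: S0 reads c2=1 → after 1×micro: -3/8; S1 reads c2=1 → after 1×micro: 5; S2 reads c1=5 → after 2×micro: -5 ⇒ (c0=-3/8, c1=5, c2=-5)
[Gauss-Seidel] macro 4: S0 reads c2=-5 → after 1×micro: -83/16; S1 reads c2=-5 → after 1×micro: 5; S2 reads c1=5 → after 2×micro: -5 ⇒ (c0=-83/16, c1=5, c2=-5)
[Gauss-Seidel] macro 5: S0 reads c2=-5 → after 1×micro: -243/32; S1 reads c2=-5 → after 1×micro: 5; S2 reads c1=5 → after 2×micro: -5 ⇒ (c0=-243/32, c1=5, c2=-5)
[Gauss-Seidel] macro 6: S0 reads c2=-5 → after 1×micro: -563/64; S1 reads c2=-5 → after 1×micro: 5; S2 reads c1=5 → after 2×micro: -5 ⇒ (c0=-563/64, c1=5, c2=-5)
[Gauss-Seidel] macro 7: S0 reads c2=-5 → after 1×micro: -1203/128; S1 reads c2=-5 → after 1×micro: 5; S2 reads c1=5 → after 2×micro: -5 ⇒ (c0=-1203/128, c1=5, c2=-5)
[Gauss-Seidel] macro 8: S0 reads c2=-5 → after 1×micro: -2483/256; S1 reads c2=-5 → after 1×micro: 5; S2 reads c1=5 → after 2×micro: -5 ⇒ (c0=-2483/256, c1=5, c2=-5)
[Gauss-Seidel] macro 9: S0 reads c2=-5 → after 1×micro: -5043/512; S1 reads c2=-5 → after 1×micro: 5; S2 reads c1=5 → after 2×micro: -5 ⇒ (c0=-5043/512, c1=5, c2=-5)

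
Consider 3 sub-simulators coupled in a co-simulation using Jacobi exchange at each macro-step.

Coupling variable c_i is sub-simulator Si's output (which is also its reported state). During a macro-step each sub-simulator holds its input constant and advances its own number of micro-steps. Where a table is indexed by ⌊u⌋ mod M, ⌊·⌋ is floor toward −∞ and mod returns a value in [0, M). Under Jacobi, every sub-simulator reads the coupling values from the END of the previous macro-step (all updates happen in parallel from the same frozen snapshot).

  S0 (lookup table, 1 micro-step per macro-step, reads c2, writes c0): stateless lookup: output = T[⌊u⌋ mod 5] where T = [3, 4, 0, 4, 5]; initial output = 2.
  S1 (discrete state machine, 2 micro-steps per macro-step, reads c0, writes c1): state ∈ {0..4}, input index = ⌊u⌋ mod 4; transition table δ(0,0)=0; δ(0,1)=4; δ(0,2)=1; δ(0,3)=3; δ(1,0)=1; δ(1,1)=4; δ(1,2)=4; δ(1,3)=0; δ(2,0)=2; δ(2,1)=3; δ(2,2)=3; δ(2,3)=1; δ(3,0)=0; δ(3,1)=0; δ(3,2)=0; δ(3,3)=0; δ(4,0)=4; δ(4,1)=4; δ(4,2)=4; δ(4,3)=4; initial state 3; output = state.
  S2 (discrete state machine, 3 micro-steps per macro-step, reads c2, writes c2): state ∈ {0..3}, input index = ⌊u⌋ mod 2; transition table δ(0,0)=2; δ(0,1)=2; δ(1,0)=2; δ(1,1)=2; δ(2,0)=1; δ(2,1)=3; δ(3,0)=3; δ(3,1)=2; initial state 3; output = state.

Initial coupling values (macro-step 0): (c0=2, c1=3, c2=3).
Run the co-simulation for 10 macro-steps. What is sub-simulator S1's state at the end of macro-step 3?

macro 1: S0 reads c2=3 → after 1×micro: 4; S1 reads c0=2 → after 2×micro: 1; S2 reads c2=3 → after 3×micro: 2 ⇒ (c0=4, c1=1, c2=2)
macro 2: S0 reads c2=2 → after 1×micro: 0; S1 reads c0=4 → after 2×micro: 1; S2 reads c2=2 → after 3×micro: 1 ⇒ (c0=0, c1=1, c2=1)
macro 3: S0 reads c2=1 → after 1×micro: 4; S1 reads c0=0 → after 2×micro: 1; S2 reads c2=1 → after 3×micro: 2 ⇒ (c0=4, c1=1, c2=2)
macro 4: S0 reads c2=2 → after 1×micro: 0; S1 reads c0=4 → after 2×micro: 1; S2 reads c2=2 → after 3×micro: 1 ⇒ (c0=0, c1=1, c2=1)
macro 5: S0 reads c2=1 → after 1×micro: 4; S1 reads c0=0 → after 2×micro: 1; S2 reads c2=1 → after 3×micro: 2 ⇒ (c0=4, c1=1, c2=2)
macro 6: S0 reads c2=2 → after 1×micro: 0; S1 reads c0=4 → after 2×micro: 1; S2 reads c2=2 → after 3×micro: 1 ⇒ (c0=0, c1=1, c2=1)
macro 7: S0 reads c2=1 → after 1×micro: 4; S1 reads c0=0 → after 2×micro: 1; S2 reads c2=1 → after 3×micro: 2 ⇒ (c0=4, c1=1, c2=2)
macro 8: S0 reads c2=2 → after 1×micro: 0; S1 reads c0=4 → after 2×micro: 1; S2 reads c2=2 → after 3×micro: 1 ⇒ (c0=0, c1=1, c2=1)
macro 9: S0 reads c2=1 → after 1×micro: 4; S1 reads c0=0 → after 2×micro: 1; S2 reads c2=1 → after 3×micro: 2 ⇒ (c0=4, c1=1, c2=2)
macro 10: S0 reads c2=2 → after 1×micro: 0; S1 reads c0=4 → after 2×micro: 1; S2 reads c2=2 → after 3×micro: 1 ⇒ (c0=0, c1=1, c2=1)

S1 state at macro-step 3 = 1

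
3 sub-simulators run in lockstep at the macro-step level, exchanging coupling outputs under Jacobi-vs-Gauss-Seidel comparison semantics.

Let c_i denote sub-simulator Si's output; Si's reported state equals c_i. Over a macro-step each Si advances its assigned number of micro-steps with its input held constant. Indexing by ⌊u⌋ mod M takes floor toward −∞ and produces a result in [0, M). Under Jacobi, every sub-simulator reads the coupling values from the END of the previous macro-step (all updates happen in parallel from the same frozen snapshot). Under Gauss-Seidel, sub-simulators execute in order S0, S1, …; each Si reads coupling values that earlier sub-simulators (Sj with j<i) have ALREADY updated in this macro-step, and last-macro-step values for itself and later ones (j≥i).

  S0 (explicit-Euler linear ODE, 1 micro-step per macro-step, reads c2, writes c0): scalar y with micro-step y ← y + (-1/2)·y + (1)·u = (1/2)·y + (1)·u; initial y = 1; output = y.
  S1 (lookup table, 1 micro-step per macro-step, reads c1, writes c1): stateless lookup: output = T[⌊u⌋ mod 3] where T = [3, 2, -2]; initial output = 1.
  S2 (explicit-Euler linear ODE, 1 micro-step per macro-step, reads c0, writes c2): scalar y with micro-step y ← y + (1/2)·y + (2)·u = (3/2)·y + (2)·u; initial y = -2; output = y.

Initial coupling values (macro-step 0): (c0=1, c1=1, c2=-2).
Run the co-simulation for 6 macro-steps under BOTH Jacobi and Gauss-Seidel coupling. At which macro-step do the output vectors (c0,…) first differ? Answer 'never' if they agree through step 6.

first divergence at macro-step: 1

[Jacobi] macro 1: S0 reads c2=-2 → after 1×micro: -3/2; S1 reads c1=1 → after 1×micro: 2; S2 reads c0=1 → after 1×micro: -1 ⇒ (c0=-3/2, c1=2, c2=-1)
[Jacobi] macro 2: S0 reads c2=-1 → after 1×micro: -7/4; S1 reads c1=2 → after 1×micro: -2; S2 reads c0=-3/2 → after 1×micro: -9/2 ⇒ (c0=-7/4, c1=-2, c2=-9/2)
[Jacobi] macro 3: S0 reads c2=-9/2 → after 1×micro: -43/8; S1 reads c1=-2 → after 1×micro: 2; S2 reads c0=-7/4 → after 1×micro: -41/4 ⇒ (c0=-43/8, c1=2, c2=-41/4)
[Jacobi] macro 4: S0 reads c2=-41/4 → after 1×micro: -207/16; S1 reads c1=2 → after 1×micro: -2; S2 reads c0=-43/8 → after 1×micro: -209/8 ⇒ (c0=-207/16, c1=-2, c2=-209/8)
[Jacobi] macro 5: S0 reads c2=-209/8 → after 1×micro: -1043/32; S1 reads c1=-2 → after 1×micro: 2; S2 reads c0=-207/16 → after 1×micro: -1041/16 ⇒ (c0=-1043/32, c1=2, c2=-1041/16)
[Jacobi] macro 6: S0 reads c2=-1041/16 → after 1×micro: -5207/64; S1 reads c1=2 → after 1×micro: -2; S2 reads c0=-1043/32 → after 1×micro: -5209/32 ⇒ (c0=-5207/64, c1=-2, c2=-5209/32)
[Gauss-Seidel] macro 1: S0 reads c2=-2 → after 1×micro: -3/2; S1 reads c1=1 → after 1×micro: 2; S2 reads c0=-3/2 → after 1×micro: -6 ⇒ (c0=-3/2, c1=2, c2=-6)
[Gauss-Seidel] macro 2: S0 reads c2=-6 → after 1×micro: -27/4; S1 reads c1=2 → after 1×micro: -2; S2 reads c0=-27/4 → after 1×micro: -45/2 ⇒ (c0=-27/4, c1=-2, c2=-45/2)
[Gauss-Seidel] macro 3: S0 reads c2=-45/2 → after 1×micro: -207/8; S1 reads c1=-2 → after 1×micro: 2; S2 reads c0=-207/8 → after 1×micro: -171/2 ⇒ (c0=-207/8, c1=2, c2=-171/2)
[Gauss-Seidel] macro 4: S0 reads c2=-171/2 → after 1×micro: -1575/16; S1 reads c1=2 → after 1×micro: -2; S2 reads c0=-1575/16 → after 1×micro: -2601/8 ⇒ (c0=-1575/16, c1=-2, c2=-2601/8)
[Gauss-Seidel] macro 5: S0 reads c2=-2601/8 → after 1×micro: -11979/32; S1 reads c1=-2 → after 1×micro: 2; S2 reads c0=-11979/32 → after 1×micro: -9891/8 ⇒ (c0=-11979/32, c1=2, c2=-9891/8)
[Gauss-Seidel] macro 6: S0 reads c2=-9891/8 → after 1×micro: -91107/64; S1 reads c1=2 → after 1×micro: -2; S2 reads c0=-91107/64 → after 1×micro: -150453/32 ⇒ (c0=-91107/64, c1=-2, c2=-150453/32)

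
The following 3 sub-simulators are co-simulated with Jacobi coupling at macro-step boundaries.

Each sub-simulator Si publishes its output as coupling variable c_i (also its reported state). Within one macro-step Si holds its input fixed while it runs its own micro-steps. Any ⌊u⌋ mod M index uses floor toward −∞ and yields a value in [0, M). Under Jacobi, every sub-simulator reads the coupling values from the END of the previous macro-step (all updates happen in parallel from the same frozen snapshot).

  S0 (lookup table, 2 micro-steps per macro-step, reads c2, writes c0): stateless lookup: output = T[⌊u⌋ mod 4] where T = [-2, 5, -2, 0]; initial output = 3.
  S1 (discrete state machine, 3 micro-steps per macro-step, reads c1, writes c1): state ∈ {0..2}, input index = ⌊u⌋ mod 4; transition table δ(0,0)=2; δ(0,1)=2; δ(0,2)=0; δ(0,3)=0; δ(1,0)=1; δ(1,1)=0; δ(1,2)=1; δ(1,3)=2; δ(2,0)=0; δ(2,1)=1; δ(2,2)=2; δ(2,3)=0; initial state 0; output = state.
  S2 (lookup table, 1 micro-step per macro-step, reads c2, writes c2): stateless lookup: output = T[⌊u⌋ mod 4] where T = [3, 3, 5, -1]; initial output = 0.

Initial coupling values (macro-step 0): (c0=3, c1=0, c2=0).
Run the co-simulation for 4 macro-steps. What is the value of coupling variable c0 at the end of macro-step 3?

macro 1: S0 reads c2=0 → after 2×micro: -2; S1 reads c1=0 → after 3×micro: 2; S2 reads c2=0 → after 1×micro: 3 ⇒ (c0=-2, c1=2, c2=3)
macro 2: S0 reads c2=3 → after 2×micro: 0; S1 reads c1=2 → after 3×micro: 2; S2 reads c2=3 → after 1×micro: -1 ⇒ (c0=0, c1=2, c2=-1)
macro 3: S0 reads c2=-1 → after 2×micro: 0; S1 reads c1=2 → after 3×micro: 2; S2 reads c2=-1 → after 1×micro: -1 ⇒ (c0=0, c1=2, c2=-1)
macro 4: S0 reads c2=-1 → after 2×micro: 0; S1 reads c1=2 → after 3×micro: 2; S2 reads c2=-1 → after 1×micro: -1 ⇒ (c0=0, c1=2, c2=-1)

c0 at macro-step 3 = 0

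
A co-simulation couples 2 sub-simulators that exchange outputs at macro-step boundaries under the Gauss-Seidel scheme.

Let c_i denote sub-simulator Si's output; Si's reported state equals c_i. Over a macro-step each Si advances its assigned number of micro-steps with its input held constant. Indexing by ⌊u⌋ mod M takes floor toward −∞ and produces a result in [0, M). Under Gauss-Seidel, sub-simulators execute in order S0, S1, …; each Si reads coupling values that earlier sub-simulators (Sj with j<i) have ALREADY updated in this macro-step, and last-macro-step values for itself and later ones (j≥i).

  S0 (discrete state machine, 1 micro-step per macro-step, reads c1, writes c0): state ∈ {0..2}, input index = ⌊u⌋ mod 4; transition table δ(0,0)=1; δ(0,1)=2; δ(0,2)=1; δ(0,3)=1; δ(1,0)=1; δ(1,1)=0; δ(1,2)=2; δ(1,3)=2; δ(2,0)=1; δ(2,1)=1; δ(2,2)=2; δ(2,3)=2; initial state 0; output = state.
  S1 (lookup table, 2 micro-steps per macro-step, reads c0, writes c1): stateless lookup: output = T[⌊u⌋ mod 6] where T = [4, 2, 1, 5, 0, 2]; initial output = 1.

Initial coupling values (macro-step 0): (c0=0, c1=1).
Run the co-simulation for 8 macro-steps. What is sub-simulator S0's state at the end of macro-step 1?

S0 state at macro-step 1 = 2

macro 1: S0 reads c1=1 → after 1×micro: 2; S1 reads c0=2 → after 2×micro: 1 ⇒ (c0=2, c1=1)
macro 2: S0 reads c1=1 → after 1×micro: 1; S1 reads c0=1 → after 2×micro: 2 ⇒ (c0=1, c1=2)
macro 3: S0 reads c1=2 → after 1×micro: 2; S1 reads c0=2 → after 2×micro: 1 ⇒ (c0=2, c1=1)
macro 4: S0 reads c1=1 → after 1×micro: 1; S1 reads c0=1 → after 2×micro: 2 ⇒ (c0=1, c1=2)
macro 5: S0 reads c1=2 → after 1×micro: 2; S1 reads c0=2 → after 2×micro: 1 ⇒ (c0=2, c1=1)
macro 6: S0 reads c1=1 → after 1×micro: 1; S1 reads c0=1 → after 2×micro: 2 ⇒ (c0=1, c1=2)
macro 7: S0 reads c1=2 → after 1×micro: 2; S1 reads c0=2 → after 2×micro: 1 ⇒ (c0=2, c1=1)
macro 8: S0 reads c1=1 → after 1×micro: 1; S1 reads c0=1 → after 2×micro: 2 ⇒ (c0=1, c1=2)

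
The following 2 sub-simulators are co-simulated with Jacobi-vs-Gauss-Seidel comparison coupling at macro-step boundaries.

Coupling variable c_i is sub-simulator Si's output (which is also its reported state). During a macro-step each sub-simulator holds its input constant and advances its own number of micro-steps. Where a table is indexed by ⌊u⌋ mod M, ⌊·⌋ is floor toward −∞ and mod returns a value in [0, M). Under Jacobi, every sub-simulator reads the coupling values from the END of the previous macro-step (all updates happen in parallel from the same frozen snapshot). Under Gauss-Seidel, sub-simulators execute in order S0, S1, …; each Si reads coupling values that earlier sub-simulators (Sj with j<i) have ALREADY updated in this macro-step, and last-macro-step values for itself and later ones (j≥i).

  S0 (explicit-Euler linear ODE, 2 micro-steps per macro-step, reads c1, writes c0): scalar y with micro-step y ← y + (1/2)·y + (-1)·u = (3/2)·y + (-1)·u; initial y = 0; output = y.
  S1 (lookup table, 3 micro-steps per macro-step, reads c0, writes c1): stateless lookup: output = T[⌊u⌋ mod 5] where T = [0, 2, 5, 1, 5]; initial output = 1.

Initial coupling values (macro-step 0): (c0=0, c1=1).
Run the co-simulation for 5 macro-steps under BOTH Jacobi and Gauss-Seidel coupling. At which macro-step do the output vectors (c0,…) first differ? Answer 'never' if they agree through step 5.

[Jacobi] macro 1: S0 reads c1=1 → after 2×micro: -5/2; S1 reads c0=0 → after 3×micro: 0 ⇒ (c0=-5/2, c1=0)
[Jacobi] macro 2: S0 reads c1=0 → after 2×micro: -45/8; S1 reads c0=-5/2 → after 3×micro: 5 ⇒ (c0=-45/8, c1=5)
[Jacobi] macro 3: S0 reads c1=5 → after 2×micro: -805/32; S1 reads c0=-45/8 → after 3×micro: 5 ⇒ (c0=-805/32, c1=5)
[Jacobi] macro 4: S0 reads c1=5 → after 2×micro: -8845/128; S1 reads c0=-805/32 → after 3×micro: 5 ⇒ (c0=-8845/128, c1=5)
[Jacobi] macro 5: S0 reads c1=5 → after 2×micro: -86005/512; S1 reads c0=-8845/128 → after 3×micro: 0 ⇒ (c0=-86005/512, c1=0)
[Gauss-Seidel] macro 1: S0 reads c1=1 → after 2×micro: -5/2; S1 reads c0=-5/2 → after 3×micro: 5 ⇒ (c0=-5/2, c1=5)
[Gauss-Seidel] macro 2: S0 reads c1=5 → after 2×micro: -145/8; S1 reads c0=-145/8 → after 3×micro: 2 ⇒ (c0=-145/8, c1=2)
[Gauss-Seidel] macro 3: S0 reads c1=2 → after 2×micro: -1465/32; S1 reads c0=-1465/32 → after 3×micro: 5 ⇒ (c0=-1465/32, c1=5)
[Gauss-Seidel] macro 4: S0 reads c1=5 → after 2×micro: -14785/128; S1 reads c0=-14785/128 → after 3×micro: 5 ⇒ (c0=-14785/128, c1=5)
[Gauss-Seidel] macro 5: S0 reads c1=5 → after 2×micro: -139465/512; S1 reads c0=-139465/512 → after 3×micro: 5 ⇒ (c0=-139465/512, c1=5)

first divergence at macro-step: 1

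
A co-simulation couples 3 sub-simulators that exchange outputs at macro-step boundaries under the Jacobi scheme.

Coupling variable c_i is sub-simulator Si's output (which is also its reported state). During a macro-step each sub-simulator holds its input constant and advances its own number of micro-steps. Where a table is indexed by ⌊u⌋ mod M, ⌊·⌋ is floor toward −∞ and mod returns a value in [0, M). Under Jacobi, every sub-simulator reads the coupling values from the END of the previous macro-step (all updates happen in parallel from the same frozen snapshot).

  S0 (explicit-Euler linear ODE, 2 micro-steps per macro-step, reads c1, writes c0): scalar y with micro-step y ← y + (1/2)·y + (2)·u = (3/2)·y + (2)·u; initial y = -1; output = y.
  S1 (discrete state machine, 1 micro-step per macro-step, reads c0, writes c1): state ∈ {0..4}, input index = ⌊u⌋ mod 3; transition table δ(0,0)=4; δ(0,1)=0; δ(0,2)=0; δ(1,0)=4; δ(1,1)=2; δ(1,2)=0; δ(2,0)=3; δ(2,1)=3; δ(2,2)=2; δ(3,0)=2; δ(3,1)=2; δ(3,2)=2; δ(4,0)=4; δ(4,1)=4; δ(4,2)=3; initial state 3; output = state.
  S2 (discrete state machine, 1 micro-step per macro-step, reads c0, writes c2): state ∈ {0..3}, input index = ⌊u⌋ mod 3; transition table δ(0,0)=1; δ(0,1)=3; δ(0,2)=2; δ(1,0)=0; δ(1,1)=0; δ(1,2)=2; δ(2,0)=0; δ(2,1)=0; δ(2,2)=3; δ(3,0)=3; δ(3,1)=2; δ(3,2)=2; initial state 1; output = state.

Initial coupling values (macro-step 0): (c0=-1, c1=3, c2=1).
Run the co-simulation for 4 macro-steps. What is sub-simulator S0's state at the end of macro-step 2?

S0 state at macro-step 2 = 619/16

macro 1: S0 reads c1=3 → after 2×micro: 51/4; S1 reads c0=-1 → after 1×micro: 2; S2 reads c0=-1 → after 1×micro: 2 ⇒ (c0=51/4, c1=2, c2=2)
macro 2: S0 reads c1=2 → after 2×micro: 619/16; S1 reads c0=51/4 → after 1×micro: 3; S2 reads c0=51/4 → after 1×micro: 0 ⇒ (c0=619/16, c1=3, c2=0)
macro 3: S0 reads c1=3 → after 2×micro: 6531/64; S1 reads c0=619/16 → after 1×micro: 2; S2 reads c0=619/16 → after 1×micro: 2 ⇒ (c0=6531/64, c1=2, c2=2)
macro 4: S0 reads c1=2 → after 2×micro: 61339/256; S1 reads c0=6531/64 → after 1×micro: 3; S2 reads c0=6531/64 → after 1×micro: 0 ⇒ (c0=61339/256, c1=3, c2=0)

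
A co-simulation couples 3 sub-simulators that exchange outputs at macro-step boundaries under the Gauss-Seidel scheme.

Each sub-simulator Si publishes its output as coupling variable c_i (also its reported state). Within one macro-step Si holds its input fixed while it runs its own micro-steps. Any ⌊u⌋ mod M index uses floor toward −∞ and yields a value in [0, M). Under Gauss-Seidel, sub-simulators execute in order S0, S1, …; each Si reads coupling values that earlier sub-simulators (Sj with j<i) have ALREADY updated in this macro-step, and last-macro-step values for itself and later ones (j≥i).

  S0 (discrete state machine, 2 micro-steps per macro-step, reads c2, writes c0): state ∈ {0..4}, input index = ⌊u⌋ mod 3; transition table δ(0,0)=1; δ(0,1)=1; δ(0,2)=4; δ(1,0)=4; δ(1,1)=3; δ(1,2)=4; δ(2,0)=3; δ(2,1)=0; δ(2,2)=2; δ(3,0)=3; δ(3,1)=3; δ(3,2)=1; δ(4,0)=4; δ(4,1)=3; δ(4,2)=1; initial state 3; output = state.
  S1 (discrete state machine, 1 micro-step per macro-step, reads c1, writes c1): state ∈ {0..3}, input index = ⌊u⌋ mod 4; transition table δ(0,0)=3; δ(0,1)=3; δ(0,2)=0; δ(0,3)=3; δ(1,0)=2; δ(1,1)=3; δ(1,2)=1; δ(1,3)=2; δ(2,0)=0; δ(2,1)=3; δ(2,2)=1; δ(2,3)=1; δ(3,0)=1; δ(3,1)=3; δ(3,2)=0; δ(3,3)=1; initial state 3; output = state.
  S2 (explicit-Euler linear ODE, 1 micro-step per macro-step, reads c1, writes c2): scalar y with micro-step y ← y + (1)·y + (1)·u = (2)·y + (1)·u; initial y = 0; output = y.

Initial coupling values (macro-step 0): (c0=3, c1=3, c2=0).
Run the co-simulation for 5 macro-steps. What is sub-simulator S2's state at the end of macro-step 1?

S2 state at macro-step 1 = 1

macro 1: S0 reads c2=0 → after 2×micro: 3; S1 reads c1=3 → after 1×micro: 1; S2 reads c1=1 → after 1×micro: 1 ⇒ (c0=3, c1=1, c2=1)
macro 2: S0 reads c2=1 → after 2×micro: 3; S1 reads c1=1 → after 1×micro: 3; S2 reads c1=3 → after 1×micro: 5 ⇒ (c0=3, c1=3, c2=5)
macro 3: S0 reads c2=5 → after 2×micro: 4; S1 reads c1=3 → after 1×micro: 1; S2 reads c1=1 → after 1×micro: 11 ⇒ (c0=4, c1=1, c2=11)
macro 4: S0 reads c2=11 → after 2×micro: 4; S1 reads c1=1 → after 1×micro: 3; S2 reads c1=3 → after 1×micro: 25 ⇒ (c0=4, c1=3, c2=25)
macro 5: S0 reads c2=25 → after 2×micro: 3; S1 reads c1=3 → after 1×micro: 1; S2 reads c1=1 → after 1×micro: 51 ⇒ (c0=3, c1=1, c2=51)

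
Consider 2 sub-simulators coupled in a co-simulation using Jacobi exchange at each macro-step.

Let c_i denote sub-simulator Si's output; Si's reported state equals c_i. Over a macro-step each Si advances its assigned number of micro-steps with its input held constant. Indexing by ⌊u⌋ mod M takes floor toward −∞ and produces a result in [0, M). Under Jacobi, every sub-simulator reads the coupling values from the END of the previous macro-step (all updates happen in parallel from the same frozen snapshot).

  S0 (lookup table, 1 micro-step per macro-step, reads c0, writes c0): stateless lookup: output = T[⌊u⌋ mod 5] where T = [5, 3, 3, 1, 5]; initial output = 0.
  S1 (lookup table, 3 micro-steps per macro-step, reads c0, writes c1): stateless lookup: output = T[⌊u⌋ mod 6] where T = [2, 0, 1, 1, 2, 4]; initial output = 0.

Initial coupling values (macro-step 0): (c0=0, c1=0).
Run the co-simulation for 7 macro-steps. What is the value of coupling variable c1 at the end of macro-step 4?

macro 1: S0 reads c0=0 → after 1×micro: 5; S1 reads c0=0 → after 3×micro: 2 ⇒ (c0=5, c1=2)
macro 2: S0 reads c0=5 → after 1×micro: 5; S1 reads c0=5 → after 3×micro: 4 ⇒ (c0=5, c1=4)
macro 3: S0 reads c0=5 → after 1×micro: 5; S1 reads c0=5 → after 3×micro: 4 ⇒ (c0=5, c1=4)
macro 4: S0 reads c0=5 → after 1×micro: 5; S1 reads c0=5 → after 3×micro: 4 ⇒ (c0=5, c1=4)
macro 5: S0 reads c0=5 → after 1×micro: 5; S1 reads c0=5 → after 3×micro: 4 ⇒ (c0=5, c1=4)
macro 6: S0 reads c0=5 → after 1×micro: 5; S1 reads c0=5 → after 3×micro: 4 ⇒ (c0=5, c1=4)
macro 7: S0 reads c0=5 → after 1×micro: 5; S1 reads c0=5 → after 3×micro: 4 ⇒ (c0=5, c1=4)

c1 at macro-step 4 = 4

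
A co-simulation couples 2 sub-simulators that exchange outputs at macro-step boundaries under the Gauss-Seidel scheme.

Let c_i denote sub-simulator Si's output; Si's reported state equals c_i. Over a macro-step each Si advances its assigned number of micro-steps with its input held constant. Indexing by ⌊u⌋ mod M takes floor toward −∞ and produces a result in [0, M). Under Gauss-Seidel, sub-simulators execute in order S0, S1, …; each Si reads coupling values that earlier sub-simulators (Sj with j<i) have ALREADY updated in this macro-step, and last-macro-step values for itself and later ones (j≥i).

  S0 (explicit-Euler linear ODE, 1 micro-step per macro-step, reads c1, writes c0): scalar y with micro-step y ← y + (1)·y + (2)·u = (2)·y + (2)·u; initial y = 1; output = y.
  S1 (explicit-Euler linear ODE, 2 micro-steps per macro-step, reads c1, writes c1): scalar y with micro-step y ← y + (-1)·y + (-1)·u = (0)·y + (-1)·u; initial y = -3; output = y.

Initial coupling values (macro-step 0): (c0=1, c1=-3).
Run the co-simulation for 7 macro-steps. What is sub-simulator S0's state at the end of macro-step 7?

S0 state at macro-step 7 = -130

macro 1: S0 reads c1=-3 → after 1×micro: -4; S1 reads c1=-3 → after 2×micro: 3 ⇒ (c0=-4, c1=3)
macro 2: S0 reads c1=3 → after 1×micro: -2; S1 reads c1=3 → after 2×micro: -3 ⇒ (c0=-2, c1=-3)
macro 3: S0 reads c1=-3 → after 1×micro: -10; S1 reads c1=-3 → after 2×micro: 3 ⇒ (c0=-10, c1=3)
macro 4: S0 reads c1=3 → after 1×micro: -14; S1 reads c1=3 → after 2×micro: -3 ⇒ (c0=-14, c1=-3)
macro 5: S0 reads c1=-3 → after 1×micro: -34; S1 reads c1=-3 → after 2×micro: 3 ⇒ (c0=-34, c1=3)
macro 6: S0 reads c1=3 → after 1×micro: -62; S1 reads c1=3 → after 2×micro: -3 ⇒ (c0=-62, c1=-3)
macro 7: S0 reads c1=-3 → after 1×micro: -130; S1 reads c1=-3 → after 2×micro: 3 ⇒ (c0=-130, c1=3)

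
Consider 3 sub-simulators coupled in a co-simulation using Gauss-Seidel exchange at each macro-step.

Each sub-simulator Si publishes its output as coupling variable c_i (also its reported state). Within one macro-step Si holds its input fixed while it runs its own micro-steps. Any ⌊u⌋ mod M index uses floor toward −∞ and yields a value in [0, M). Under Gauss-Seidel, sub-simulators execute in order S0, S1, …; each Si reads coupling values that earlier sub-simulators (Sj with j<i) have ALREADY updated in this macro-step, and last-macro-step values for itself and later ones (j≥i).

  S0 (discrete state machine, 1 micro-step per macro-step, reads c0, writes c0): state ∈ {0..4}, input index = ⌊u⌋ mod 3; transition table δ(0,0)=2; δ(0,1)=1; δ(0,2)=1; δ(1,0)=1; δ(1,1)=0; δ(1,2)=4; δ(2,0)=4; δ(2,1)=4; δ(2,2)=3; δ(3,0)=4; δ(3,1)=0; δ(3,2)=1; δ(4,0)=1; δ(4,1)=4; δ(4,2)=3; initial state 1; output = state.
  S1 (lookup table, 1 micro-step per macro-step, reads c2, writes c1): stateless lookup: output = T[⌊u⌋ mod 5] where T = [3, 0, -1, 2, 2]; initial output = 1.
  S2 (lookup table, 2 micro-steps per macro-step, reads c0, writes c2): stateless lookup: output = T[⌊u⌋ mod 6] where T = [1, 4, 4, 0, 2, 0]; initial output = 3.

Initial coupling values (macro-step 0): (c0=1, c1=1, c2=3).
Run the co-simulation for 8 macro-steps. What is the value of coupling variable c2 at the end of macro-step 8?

c2 at macro-step 8 = 2

macro 1: S0 reads c0=1 → after 1×micro: 0; S1 reads c2=3 → after 1×micro: 2; S2 reads c0=0 → after 2×micro: 1 ⇒ (c0=0, c1=2, c2=1)
macro 2: S0 reads c0=0 → after 1×micro: 2; S1 reads c2=1 → after 1×micro: 0; S2 reads c0=2 → after 2×micro: 4 ⇒ (c0=2, c1=0, c2=4)
macro 3: S0 reads c0=2 → after 1×micro: 3; S1 reads c2=4 → after 1×micro: 2; S2 reads c0=3 → after 2×micro: 0 ⇒ (c0=3, c1=2, c2=0)
macro 4: S0 reads c0=3 → after 1×micro: 4; S1 reads c2=0 → after 1×micro: 3; S2 reads c0=4 → after 2×micro: 2 ⇒ (c0=4, c1=3, c2=2)
macro 5: S0 reads c0=4 → after 1×micro: 4; S1 reads c2=2 → after 1×micro: -1; S2 reads c0=4 → after 2×micro: 2 ⇒ (c0=4, c1=-1, c2=2)
macro 6: S0 reads c0=4 → after 1×micro: 4; S1 reads c2=2 → after 1×micro: -1; S2 reads c0=4 → after 2×micro: 2 ⇒ (c0=4, c1=-1, c2=2)
macro 7: S0 reads c0=4 → after 1×micro: 4; S1 reads c2=2 → after 1×micro: -1; S2 reads c0=4 → after 2×micro: 2 ⇒ (c0=4, c1=-1, c2=2)
macro 8: S0 reads c0=4 → after 1×micro: 4; S1 reads c2=2 → after 1×micro: -1; S2 reads c0=4 → after 2×micro: 2 ⇒ (c0=4, c1=-1, c2=2)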